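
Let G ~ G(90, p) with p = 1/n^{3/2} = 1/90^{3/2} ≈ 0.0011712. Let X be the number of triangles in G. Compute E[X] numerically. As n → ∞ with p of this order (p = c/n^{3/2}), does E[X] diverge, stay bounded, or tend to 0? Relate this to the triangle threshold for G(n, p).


Number of potential triangles: C(90, 3) = 117480.
Each occurs with probability p³ ≈ (0.0011712)³ ≈ 1.6066035e-09.
By linearity: E[X] = C(90, 3)·p³ ≈ 117480 · 1.6066035e-09 ≈ 0.00019.
Since α = 3/2 > 1, p = c/n^{3/2} = o(1/n) is below the triangle threshold p ~ 1/n. Asymptotically E[X] ~ (c³/6)·n^{3(1−α)} = (1³/6)·n^{-1.5} → 0, so by Markov's inequality G has no triangles w.h.p.

E[X] ≈ 0.00019; in regime p = Θ(1/n^{3/2}) E[X] tends to 0 (below the triangle threshold p ~ 1/n).


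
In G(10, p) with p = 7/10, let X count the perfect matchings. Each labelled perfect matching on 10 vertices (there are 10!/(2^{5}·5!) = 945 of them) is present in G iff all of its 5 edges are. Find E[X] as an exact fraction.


K_10 has 10!/(2^{5}·5!) = 945 labelled perfect matchings.
For each such perfect matching H, let X_H = 1 if all 5 edges of H are present in G. Then P[X_H = 1] = p^{5} = (7/10)^{5} = 16807/100000.
By linearity of expectation: E[X] = Σ_H E[X_H] = 945 · p^{5} = 945 · 16807/100000 = 3176523/20000.
Numerically: E[X] ≈ 158.83.

E[X] = 945 · (7/10)^{5} = 3176523/20000 ≈ 158.83.


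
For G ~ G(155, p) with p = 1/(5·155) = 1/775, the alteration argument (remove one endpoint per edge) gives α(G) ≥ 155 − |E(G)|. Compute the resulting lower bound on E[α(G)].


E[|E(G)|] = C(155, 2)·p = 11935 · (1/775) = 77/5.
E[α(G)] ≥ n − E[|E(G)|] = 155 − 77/5 = 698/5.
Numerically: ≈ 139.60000.
(This is only a lower bound; the true E[α(G)] may be larger.)

E[α(G)] ≥ 698/5 ≈ 139.60000.


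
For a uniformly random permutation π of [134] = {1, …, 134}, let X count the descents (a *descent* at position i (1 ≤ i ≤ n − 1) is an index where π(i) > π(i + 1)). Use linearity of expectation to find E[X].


Write X = Σ X_I over i = 1, …, 133, with X_I the indicator of one descent.
There are 133 indicators.
For each fixed i, the pair (π(i), π(i+1)) is a uniformly random ordered pair of distinct values from {1, …, 134}; by symmetry P[π(i) > π(i+1)] = 1/2.
By linearity: E[X] = 133 · (1/2) = (134 − 1) · (1/2) = 133/2 ≈ 66.500.

E[X] = 133/2 = 66.500.


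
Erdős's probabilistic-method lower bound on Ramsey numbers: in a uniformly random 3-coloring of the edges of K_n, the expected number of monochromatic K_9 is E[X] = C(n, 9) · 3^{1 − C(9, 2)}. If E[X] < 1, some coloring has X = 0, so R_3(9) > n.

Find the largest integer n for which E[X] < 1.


We need C(n, 9) · 3^{1 − 36} < 1, i.e. C(n, 9) < 3^{36 − 1} = 50031545098999707.
Check values of n near the boundary:
  n = 295: C(295, 9) = 41221140106119260; 41221140106119260 < 50031545098999707? YES
  n = 296: C(296, 9) = 42513789098994080; 42513789098994080 < 50031545098999707? YES
  n = 297: C(297, 9) = 43842345008337645; 43842345008337645 < 50031545098999707? YES
  n = 298: C(298, 9) = 45207677551849890; 45207677551849890 < 50031545098999707? YES
  n = 299: C(299, 9) = 46610674441390059; 46610674441390059 < 50031545098999707? YES
  n = 300: C(300, 9) = 48052241692154700; 48052241692154700 < 50031545098999707? YES
  n = 301: C(301, 9) = 49533303936090975; 49533303936090975 < 50031545098999707? YES
  n = 302: C(302, 9) = 51054804739588650; 51054804739588650 < 50031545098999707? NO
  n = 303: C(303, 9) = 52617706925494425; 52617706925494425 < 50031545098999707? NO
  n = 304: C(304, 9) = 54222992899492560; 54222992899492560 < 50031545098999707? NO
The largest n with C(n, 9) < 50031545098999707 is n = 301 (where E[X] = 16511101312030325/16677181699666569 ≈ 0.9900). Hence R_3(9) > 301, i.e. R_3(9) ≥ 302.

Largest n = 301; hence R_3(9) > 301.


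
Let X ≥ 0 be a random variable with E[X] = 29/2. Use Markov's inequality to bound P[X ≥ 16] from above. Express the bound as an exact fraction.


μ = E[X] = 29/2, a = 16.
Markov: P[X ≥ 16] ≤ μ/a = (29/2)/16 = 29/32.
Numerically: ≈ 0.9062.
(Since a = 16 > μ = 14.5000, the bound 29/32 is < 1 and informative.)

P[X ≥ 16] ≤ 29/32 ≈ 0.9062.


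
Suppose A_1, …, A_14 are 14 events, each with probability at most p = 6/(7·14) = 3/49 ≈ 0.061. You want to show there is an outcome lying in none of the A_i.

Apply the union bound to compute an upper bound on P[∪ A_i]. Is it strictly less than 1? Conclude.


Union bound: P[∪_{i=1}^{14} A_i] ≤ Σ_i P[A_i] ≤ 14·p = 14·(3/49) = 6/7.
Numerically: 6/7 ≈ 0.857.
Is 6/7 < 1? YES.
Since P[∪ A_i] ≤ 6/7 < 1, the complement has P[∩ A_i^c] ≥ 1 − 6/7 = 1/7 > 0, so some outcome avoids every A_i.

14·p = 6/7 ≈ 0.857; existence CERTIFIED by the union bound.


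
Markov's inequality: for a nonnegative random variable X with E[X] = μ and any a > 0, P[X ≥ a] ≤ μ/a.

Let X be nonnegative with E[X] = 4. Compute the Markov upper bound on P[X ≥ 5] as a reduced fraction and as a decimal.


μ = E[X] = 4, a = 5.
Markov: P[X ≥ 5] ≤ μ/a = (4)/5 = 4/5.
Numerically: ≈ 0.8000.
(Since a = 5 > μ = 4.0000, the bound 4/5 is < 1 and informative.)

P[X ≥ 5] ≤ 4/5 ≈ 0.8000.


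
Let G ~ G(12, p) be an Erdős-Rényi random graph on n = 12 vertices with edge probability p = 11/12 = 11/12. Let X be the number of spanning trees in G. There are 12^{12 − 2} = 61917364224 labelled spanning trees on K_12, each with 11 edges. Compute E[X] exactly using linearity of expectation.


K_12 has 12^{12 − 2} = 61917364224 labelled spanning trees.
For each such spanning tree H, let X_H = 1 if all 11 edges of H are present in G. Then P[X_H = 1] = p^{11} = (11/12)^{11} = 285311670611/743008370688.
Summing the indicators: E[X] = Σ_H E[X_H] = 61917364224 · p^{11} = 61917364224 · 285311670611/743008370688 = 285311670611/12.
Numerically: E[X] ≈ 2.3776e+10.

E[X] = 61917364224 · (11/12)^{11} = 285311670611/12 ≈ 2.3776e+10.


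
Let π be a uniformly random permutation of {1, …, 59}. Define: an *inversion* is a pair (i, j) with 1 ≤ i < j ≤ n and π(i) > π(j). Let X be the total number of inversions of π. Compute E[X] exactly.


Write X = Σ X_I over the C(59, 2) = 1711 pairs i < j, with X_I the indicator of one inversion.
There are 1711 indicators.
For each fixed pair i < j, the values π(i) and π(j) are two distinct elements of {1, …, 59} in uniformly random order; by symmetry P[π(i) > π(j)] = 1/2.
By linearity: E[X] = 1711 · (1/2) = C(59, 2) · (1/2) = 1711/2 = 1711/2 ≈ 855.50000.

E[X] = 1711/2 = 855.50000.


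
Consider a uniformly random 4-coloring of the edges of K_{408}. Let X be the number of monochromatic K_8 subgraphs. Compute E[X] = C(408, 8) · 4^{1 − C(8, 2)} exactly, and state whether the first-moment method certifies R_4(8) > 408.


E[X] = C(408, 8) · 4^{1 − 28} = 17773458424095231 · 4^{−27} = 17773458424095231/18014398509481984.
As a reduced fraction: E[X] = 17773458424095231/18014398509481984 ≈ 0.9866.
Is E[X] < 1? YES.
Since E[X] < 1, there exists a 4-coloring of K_{408} with no monochromatic K_8; hence R_4(8) > 408.

E[X] = 17773458424095231/18014398509481984 ≈ 0.9866; E[X] < 1, so R_4(8) > 408.


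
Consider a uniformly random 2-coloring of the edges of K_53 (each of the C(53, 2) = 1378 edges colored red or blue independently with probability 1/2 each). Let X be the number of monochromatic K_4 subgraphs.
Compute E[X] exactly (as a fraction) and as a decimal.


Let X = Σ_S X_S over the C(53, 4) = 292825 subsets S of size 4, where X_S = 1 if the K_4 on S is monochromatic.
For a fixed S, the K_4 on S has C(4, 2) = 6 edges. P[all 6 edges red] = (1/2)^6, and likewise for blue, so P[monochromatic] = 2·(1/2)^6 = 2^{1 − 6} = 1/32.
By linearity of expectation: E[X] = C(53, 4) · 2^{1 − 6} = 292825 · 1/32 = 292825/32.
Numerically: E[X] ≈ 9150.78125.

E[X] = C(53,4)·2^(1−C(4,2)) = 292825/32 ≈ 9150.78125.


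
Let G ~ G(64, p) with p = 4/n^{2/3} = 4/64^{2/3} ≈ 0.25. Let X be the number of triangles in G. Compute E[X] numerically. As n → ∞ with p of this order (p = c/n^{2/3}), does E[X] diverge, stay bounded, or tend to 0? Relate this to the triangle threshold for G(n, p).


Number of potential triangles: C(64, 3) = 41664.
Each occurs with probability p³ ≈ (0.25)³ ≈ 1.5625000e-02.
By linearity: E[X] = C(64, 3)·p³ ≈ 41664 · 1.5625000e-02 ≈ 651.00000.
Since α = 2/3 < 1, p = c/n^{2/3} ≫ 1/n is above the triangle threshold p ~ 1/n. Asymptotically E[X] ~ (c³/6)·n^{3(1−α)} = (4³/6)·n^{1} → ∞; triangles are abundant w.h.p.

E[X] ≈ 651.00000; in regime p = Θ(1/n^{2/3}) E[X] diverges (above the triangle threshold p ~ 1/n).


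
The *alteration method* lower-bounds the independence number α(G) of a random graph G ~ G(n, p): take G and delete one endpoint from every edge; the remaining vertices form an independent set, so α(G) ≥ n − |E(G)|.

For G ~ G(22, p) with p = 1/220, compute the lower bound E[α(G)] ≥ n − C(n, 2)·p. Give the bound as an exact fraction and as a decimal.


E[|E(G)|] = C(22, 2)·p = 231 · (1/220) = 21/20.
E[α(G)] ≥ n − E[|E(G)|] = 22 − 21/20 = 419/20.
Numerically: ≈ 20.950.
(This is only a lower bound; the true E[α(G)] may be larger.)

E[α(G)] ≥ 419/20 ≈ 20.950.


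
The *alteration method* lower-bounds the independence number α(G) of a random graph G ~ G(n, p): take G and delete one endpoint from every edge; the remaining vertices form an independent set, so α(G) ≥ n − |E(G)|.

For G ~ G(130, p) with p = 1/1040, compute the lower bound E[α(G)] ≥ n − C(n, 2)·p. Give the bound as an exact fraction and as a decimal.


E[|E(G)|] = C(130, 2)·p = 8385 · (1/1040) = 129/16.
E[α(G)] ≥ n − E[|E(G)|] = 130 − 129/16 = 1951/16.
Numerically: ≈ 121.9375.
(This is only a lower bound; the true E[α(G)] may be larger.)

E[α(G)] ≥ 1951/16 ≈ 121.9375.


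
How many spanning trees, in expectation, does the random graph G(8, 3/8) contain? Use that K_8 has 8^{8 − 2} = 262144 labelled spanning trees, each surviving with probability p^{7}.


K_8 has 8^{8 − 2} = 262144 labelled spanning trees.
For each such spanning tree H, let X_H = 1 if all 7 edges of H are present in G. Then P[X_H = 1] = p^{7} = (3/8)^{7} = 2187/2097152.
By linearity of expectation: E[X] = Σ_H E[X_H] = 262144 · p^{7} = 262144 · 2187/2097152 = 2187/8.
Numerically: E[X] ≈ 273.375.

E[X] = 262144 · (3/8)^{7} = 2187/8 ≈ 273.375.


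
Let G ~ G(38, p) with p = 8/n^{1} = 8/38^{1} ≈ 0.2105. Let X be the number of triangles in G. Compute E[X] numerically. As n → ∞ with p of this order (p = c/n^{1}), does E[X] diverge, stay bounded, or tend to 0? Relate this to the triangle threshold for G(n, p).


Number of potential triangles: C(38, 3) = 8436.
Each occurs with probability p³ ≈ (0.2105)³ ≈ 9.330806e-03.
By linearity: E[X] = C(38, 3)·p³ ≈ 8436 · 9.330806e-03 ≈ 78.7147.
Here α = 1, so p = 8/n is exactly at the triangle threshold p ~ 1/n. Asymptotically E[X] → c³/6 = 8³/6 = 256/3 ≈ 85.3333, a bounded constant. In this regime the triangle count is asymptotically Poisson(c³/6).

E[X] ≈ 78.7147; in regime p = Θ(1/n^{1}) E[X] stays bounded (at the triangle threshold p ~ 1/n).


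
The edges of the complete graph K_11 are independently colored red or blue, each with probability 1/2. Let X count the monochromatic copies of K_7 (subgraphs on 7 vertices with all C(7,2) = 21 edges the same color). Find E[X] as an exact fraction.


Let X = Σ_S X_S over the C(11, 7) = 330 subsets S of size 7, where X_S = 1 if the K_7 on S is monochromatic.
For a fixed S, the K_7 on S has C(7, 2) = 21 edges. P[all 21 edges red] = (1/2)^21, and likewise for blue, so P[monochromatic] = 2·(1/2)^21 = 2^{1 − 21} = 1/1048576.
Summing: E[X] = C(11, 7) · 2^{1 − 21} = 330 · 1/1048576 = 165/524288.
Numerically: E[X] ≈ 0.000.

E[X] = C(11,7)·2^(1−C(7,2)) = 165/524288 ≈ 0.000.


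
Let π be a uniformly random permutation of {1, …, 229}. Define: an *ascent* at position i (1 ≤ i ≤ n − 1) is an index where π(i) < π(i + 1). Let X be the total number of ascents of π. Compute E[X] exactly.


Write X = Σ X_I over i = 1, …, 228, with X_I the indicator of one ascent.
There are 228 indicators.
For each fixed i, the pair (π(i), π(i+1)) is a uniformly random ordered pair of distinct values from {1, …, 229}; by symmetry P[π(i) < π(i+1)] = 1/2.
By linearity: E[X] = 228 · (1/2) = (229 − 1) · (1/2) = 114 ≈ 114.000000.

E[X] = 114 = 114.000000.


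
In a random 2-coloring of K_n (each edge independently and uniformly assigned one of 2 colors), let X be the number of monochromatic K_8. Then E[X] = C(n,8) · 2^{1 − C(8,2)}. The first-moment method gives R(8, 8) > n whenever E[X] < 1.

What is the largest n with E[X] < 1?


We need C(n, 8) · 2^{1 − 28} < 1, i.e. C(n, 8) < 2^{28 − 1} = 134217728.
Check values of n near the boundary:
  n = 40: C(40, 8) = 76904685; 76904685 < 134217728? YES
  n = 41: C(41, 8) = 95548245; 95548245 < 134217728? YES
  n = 42: C(42, 8) = 118030185; 118030185 < 134217728? YES
  n = 43: C(43, 8) = 145008513; 145008513 < 134217728? NO
The largest n with C(n, 8) < 134217728 is n = 42 (where E[X] = 118030185/134217728 ≈ 0.879). Hence R(8, 8) > 42, i.e. R(8, 8) ≥ 43.

Largest n = 42; hence R(8, 8) > 42.


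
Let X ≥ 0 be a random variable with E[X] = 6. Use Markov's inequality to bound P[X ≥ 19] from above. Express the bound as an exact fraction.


μ = E[X] = 6, a = 19.
Markov: P[X ≥ 19] ≤ μ/a = (6)/19 = 6/19.
Numerically: ≈ 0.3158.
(Since a = 19 > μ = 6.0000, the bound 6/19 is < 1 and informative.)

P[X ≥ 19] ≤ 6/19 ≈ 0.3158.


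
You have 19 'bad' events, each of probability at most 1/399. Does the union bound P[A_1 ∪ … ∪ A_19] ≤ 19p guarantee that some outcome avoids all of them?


Union bound: P[∪_{i=1}^{19} A_i] ≤ Σ_i P[A_i] ≤ 19·p = 19·(1/399) = 1/21.
Numerically: 1/21 ≈ 0.04762.
Is 1/21 < 1? YES.
Since P[∪ A_i] ≤ 1/21 < 1, the complement has P[∩ A_i^c] ≥ 1 − 1/21 = 20/21 > 0, so some outcome avoids every A_i.

19·p = 1/21 ≈ 0.04762; existence CERTIFIED by the union bound.


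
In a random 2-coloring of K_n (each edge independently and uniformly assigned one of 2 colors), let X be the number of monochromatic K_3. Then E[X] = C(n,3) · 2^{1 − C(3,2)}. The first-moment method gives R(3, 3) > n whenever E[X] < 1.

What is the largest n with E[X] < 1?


We need C(n, 3) · 2^{1 − 3} < 1, i.e. C(n, 3) < 2^{3 − 1} = 4.
Check values of n near the boundary:
  n = 3: C(3, 3) = 1; 1 < 4? YES
  n = 4: C(4, 3) = 4; 4 < 4? NO
  n = 5: C(5, 3) = 10; 10 < 4? NO
The largest n with C(n, 3) < 4 is n = 3 (where E[X] = 1/4 ≈ 0.250000). Hence R(3, 3) > 3, i.e. R(3, 3) ≥ 4.

Largest n = 3; hence R(3, 3) > 3.


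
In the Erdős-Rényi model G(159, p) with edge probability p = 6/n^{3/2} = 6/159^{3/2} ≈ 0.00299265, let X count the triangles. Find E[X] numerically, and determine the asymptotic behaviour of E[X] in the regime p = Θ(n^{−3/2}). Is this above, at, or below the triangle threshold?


Number of potential triangles: C(159, 3) = 657359.
Each occurs with probability p³ ≈ (0.00299265)³ ≈ 2.68019685e-08.
By linearity: E[X] = C(159, 3)·p³ ≈ 657359 · 2.68019685e-08 ≈ 0.017619.
Since α = 3/2 > 1, p = c/n^{3/2} = o(1/n) is below the triangle threshold p ~ 1/n. Asymptotically E[X] ~ (c³/6)·n^{3(1−α)} = (6³/6)·n^{-1.5} → 0, so by Markov's inequality G has no triangles w.h.p.

E[X] ≈ 0.017619; in regime p = Θ(1/n^{3/2}) E[X] tends to 0 (below the triangle threshold p ~ 1/n).


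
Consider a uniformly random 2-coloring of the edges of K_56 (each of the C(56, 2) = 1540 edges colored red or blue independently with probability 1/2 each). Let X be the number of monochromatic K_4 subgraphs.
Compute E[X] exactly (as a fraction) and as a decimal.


Let X = Σ_S X_S over the C(56, 4) = 367290 subsets S of size 4, where X_S = 1 if the K_4 on S is monochromatic.
For a fixed S, the K_4 on S has C(4, 2) = 6 edges. P[all 6 edges red] = (1/2)^6, and likewise for blue, so P[monochromatic] = 2·(1/2)^6 = 2^{1 − 6} = 1/32.
By linearity: E[X] = C(56, 4) · 2^{1 − 6} = 367290 · 1/32 = 183645/16.
Numerically: E[X] ≈ 11477.812500.

E[X] = C(56,4)·2^(1−C(4,2)) = 183645/16 ≈ 11477.812500.


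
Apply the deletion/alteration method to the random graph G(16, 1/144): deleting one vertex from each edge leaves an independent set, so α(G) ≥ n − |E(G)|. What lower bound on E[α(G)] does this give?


E[|E(G)|] = C(16, 2)·p = 120 · (1/144) = 5/6.
E[α(G)] ≥ n − E[|E(G)|] = 16 − 5/6 = 91/6.
Numerically: ≈ 15.1667.
(This is only a lower bound; the true E[α(G)] may be larger.)

E[α(G)] ≥ 91/6 ≈ 15.1667.


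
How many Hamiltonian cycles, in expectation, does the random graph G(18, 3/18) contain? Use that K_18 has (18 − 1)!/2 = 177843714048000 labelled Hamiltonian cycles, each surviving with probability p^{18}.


K_18 has (18 − 1)!/2 = 177843714048000 labelled Hamiltonian cycles.
For each such Hamiltonian cycle H, let X_H = 1 if all 18 edges of H are present in G. Then P[X_H = 1] = p^{18} = (1/6)^{18} = 1/101559956668416.
Summing the indicators: E[X] = Σ_H E[X_H] = 177843714048000 · p^{18} = 177843714048000 · 1/101559956668416 = 14889875/8503056.
Numerically: E[X] ≈ 1.75.

E[X] = 177843714048000 · (1/6)^{18} = 14889875/8503056 ≈ 1.75.


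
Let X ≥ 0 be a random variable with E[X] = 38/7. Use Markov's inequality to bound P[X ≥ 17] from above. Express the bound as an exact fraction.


μ = E[X] = 38/7, a = 17.
Markov: P[X ≥ 17] ≤ μ/a = (38/7)/17 = 38/119.
Numerically: ≈ 0.319328.
(Since a = 17 > μ = 5.428571, the bound 38/119 is < 1 and informative.)

P[X ≥ 17] ≤ 38/119 ≈ 0.319328.


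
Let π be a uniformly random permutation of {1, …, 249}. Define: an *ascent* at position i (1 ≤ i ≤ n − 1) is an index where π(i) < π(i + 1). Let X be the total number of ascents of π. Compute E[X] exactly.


Write X = Σ X_I over i = 1, …, 248, with X_I the indicator of one ascent.
There are 248 indicators.
For each fixed i, the pair (π(i), π(i+1)) is a uniformly random ordered pair of distinct values from {1, …, 249}; by symmetry P[π(i) < π(i+1)] = 1/2.
By linearity: E[X] = 248 · (1/2) = (249 − 1) · (1/2) = 124 ≈ 124.00000.

E[X] = 124 = 124.00000.


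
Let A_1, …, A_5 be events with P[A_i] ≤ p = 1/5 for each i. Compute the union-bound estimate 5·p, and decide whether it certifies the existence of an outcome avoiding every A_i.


Union bound: P[∪_{i=1}^{5} A_i] ≤ Σ_i P[A_i] ≤ 5·p = 5·(1/5) = 1.
Numerically: 1 ≈ 1.000.
Is 1 < 1? NO.
Since the bound 1 is ≥ 1, the union bound is uninformative here; it does NOT by itself certify existence.

5·p = 1 ≈ 1.000; existence NOT certified by the union bound.


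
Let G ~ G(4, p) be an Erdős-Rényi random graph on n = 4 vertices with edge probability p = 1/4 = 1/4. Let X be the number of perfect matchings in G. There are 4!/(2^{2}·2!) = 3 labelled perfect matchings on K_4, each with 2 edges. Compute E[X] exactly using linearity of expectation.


K_4 has 4!/(2^{2}·2!) = 3 labelled perfect matchings.
For each such perfect matching H, let X_H = 1 if all 2 edges of H are present in G. Then P[X_H = 1] = p^{2} = (1/4)^{2} = 1/16.
Summing the indicators: E[X] = Σ_H E[X_H] = 3 · p^{2} = 3 · 1/16 = 3/16.
Numerically: E[X] ≈ 0.1875.

E[X] = 3 · (1/4)^{2} = 3/16 ≈ 0.1875.


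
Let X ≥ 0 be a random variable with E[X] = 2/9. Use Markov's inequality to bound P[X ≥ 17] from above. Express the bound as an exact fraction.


μ = E[X] = 2/9, a = 17.
Markov: P[X ≥ 17] ≤ μ/a = (2/9)/17 = 2/153.
Numerically: ≈ 0.0131.
(Since a = 17 > μ = 0.2222, the bound 2/153 is < 1 and informative.)

P[X ≥ 17] ≤ 2/153 ≈ 0.0131.


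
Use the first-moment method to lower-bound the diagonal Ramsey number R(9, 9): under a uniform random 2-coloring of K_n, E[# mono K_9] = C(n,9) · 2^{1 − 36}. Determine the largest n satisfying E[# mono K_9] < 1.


We need C(n, 9) · 2^{1 − 36} < 1, i.e. C(n, 9) < 2^{36 − 1} = 34359738368.
Check values of n near the boundary:
  n = 59: C(59, 9) = 12565671261; 12565671261 < 34359738368? YES
  n = 60: C(60, 9) = 14783142660; 14783142660 < 34359738368? YES
  n = 61: C(61, 9) = 17341763505; 17341763505 < 34359738368? YES
  n = 62: C(62, 9) = 20286591270; 20286591270 < 34359738368? YES
  n = 63: C(63, 9) = 23667689815; 23667689815 < 34359738368? YES
  n = 64: C(64, 9) = 27540584512; 27540584512 < 34359738368? YES
  n = 65: C(65, 9) = 31966749880; 31966749880 < 34359738368? YES
  n = 66: C(66, 9) = 37014131440; 37014131440 < 34359738368? NO
  n = 67: C(67, 9) = 42757703560; 42757703560 < 34359738368? NO
  n = 68: C(68, 9) = 49280065120; 49280065120 < 34359738368? NO
The largest n with C(n, 9) < 34359738368 is n = 65 (where E[X] = 3995843735/4294967296 ≈ 0.9303549). Hence R(9, 9) > 65, i.e. R(9, 9) ≥ 66.

Largest n = 65; hence R(9, 9) > 65.


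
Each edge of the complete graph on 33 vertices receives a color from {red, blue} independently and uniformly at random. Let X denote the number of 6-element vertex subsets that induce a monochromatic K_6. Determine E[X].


Let X = Σ_S X_S over the C(33, 6) = 1107568 subsets S of size 6, where X_S = 1 if the K_6 on S is monochromatic.
For a fixed S, the K_6 on S has C(6, 2) = 15 edges. P[all 15 edges red] = (1/2)^15, and likewise for blue, so P[monochromatic] = 2·(1/2)^15 = 2^{1 − 15} = 1/16384.
Summing: E[X] = C(33, 6) · 2^{1 − 15} = 1107568 · 1/16384 = 69223/1024.
Numerically: E[X] ≈ 67.600586.

E[X] = C(33,6)·2^(1−C(6,2)) = 69223/1024 ≈ 67.600586.


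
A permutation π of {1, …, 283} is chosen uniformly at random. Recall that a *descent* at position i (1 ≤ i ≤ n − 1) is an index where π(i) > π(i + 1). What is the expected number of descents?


Write X = Σ X_I over i = 1, …, 282, with X_I the indicator of one descent.
There are 282 indicators.
For each fixed i, the pair (π(i), π(i+1)) is a uniformly random ordered pair of distinct values from {1, …, 283}; by symmetry P[π(i) > π(i+1)] = 1/2.
By linearity: E[X] = 282 · (1/2) = (283 − 1) · (1/2) = 141 ≈ 141.000000.

E[X] = 141 = 141.000000.


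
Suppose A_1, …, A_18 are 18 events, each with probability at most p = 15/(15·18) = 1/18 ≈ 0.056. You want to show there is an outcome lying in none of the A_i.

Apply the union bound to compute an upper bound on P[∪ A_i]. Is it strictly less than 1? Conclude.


Union bound: P[∪_{i=1}^{18} A_i] ≤ Σ_i P[A_i] ≤ 18·p = 18·(1/18) = 1.
Numerically: 1 ≈ 1.000.
Is 1 < 1? NO.
Since the bound 1 is ≥ 1, the union bound is uninformative here; it does NOT by itself certify existence.

18·p = 1 ≈ 1.000; existence NOT certified by the union bound.


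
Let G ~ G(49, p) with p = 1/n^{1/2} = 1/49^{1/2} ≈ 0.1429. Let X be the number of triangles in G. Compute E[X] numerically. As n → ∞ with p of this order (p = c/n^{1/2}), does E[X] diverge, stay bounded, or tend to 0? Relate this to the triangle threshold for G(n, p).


Number of potential triangles: C(49, 3) = 18424.
Each occurs with probability p³ ≈ (0.1429)³ ≈ 2.915452e-03.
By linearity: E[X] = C(49, 3)·p³ ≈ 18424 · 2.915452e-03 ≈ 53.7143.
Since α = 1/2 < 1, p = c/n^{1/2} ≫ 1/n is above the triangle threshold p ~ 1/n. Asymptotically E[X] ~ (c³/6)·n^{3(1−α)} = (1³/6)·n^{1.5} → ∞; triangles are abundant w.h.p.

E[X] ≈ 53.7143; in regime p = Θ(1/n^{1/2}) E[X] diverges (above the triangle threshold p ~ 1/n).


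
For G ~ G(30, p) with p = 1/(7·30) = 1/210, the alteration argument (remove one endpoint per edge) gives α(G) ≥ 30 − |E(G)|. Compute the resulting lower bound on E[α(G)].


E[|E(G)|] = C(30, 2)·p = 435 · (1/210) = 29/14.
E[α(G)] ≥ n − E[|E(G)|] = 30 − 29/14 = 391/14.
Numerically: ≈ 27.929.
(This is only a lower bound; the true E[α(G)] may be larger.)

E[α(G)] ≥ 391/14 ≈ 27.929.


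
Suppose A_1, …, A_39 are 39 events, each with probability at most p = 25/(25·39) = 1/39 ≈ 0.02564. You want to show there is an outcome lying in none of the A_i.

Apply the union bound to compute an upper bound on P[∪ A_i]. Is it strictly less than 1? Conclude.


Union bound: P[∪_{i=1}^{39} A_i] ≤ Σ_i P[A_i] ≤ 39·p = 39·(1/39) = 1.
Numerically: 1 ≈ 1.00000.
Is 1 < 1? NO.
Since the bound 1 is ≥ 1, the union bound is uninformative here; it does NOT by itself certify existence.

39·p = 1 ≈ 1.00000; existence NOT certified by the union bound.


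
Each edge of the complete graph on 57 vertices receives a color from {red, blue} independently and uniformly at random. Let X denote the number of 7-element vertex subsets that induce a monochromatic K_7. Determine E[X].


Let X = Σ_S X_S over the C(57, 7) = 264385836 subsets S of size 7, where X_S = 1 if the K_7 on S is monochromatic.
For a fixed S, the K_7 on S has C(7, 2) = 21 edges. P[all 21 edges red] = (1/2)^21, and likewise for blue, so P[monochromatic] = 2·(1/2)^21 = 2^{1 − 21} = 1/1048576.
By linearity of expectation: E[X] = C(57, 7) · 2^{1 − 21} = 264385836 · 1/1048576 = 66096459/262144.
Numerically: E[X] ≈ 252.1380.

E[X] = C(57,7)·2^(1−C(7,2)) = 66096459/262144 ≈ 252.1380.


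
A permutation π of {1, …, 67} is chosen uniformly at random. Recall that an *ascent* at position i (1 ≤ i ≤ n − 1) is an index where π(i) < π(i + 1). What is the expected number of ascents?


Write X = Σ X_I over i = 1, …, 66, with X_I the indicator of one ascent.
There are 66 indicators.
For each fixed i, the pair (π(i), π(i+1)) is a uniformly random ordered pair of distinct values from {1, …, 67}; by symmetry P[π(i) < π(i+1)] = 1/2.
By linearity: E[X] = 66 · (1/2) = (67 − 1) · (1/2) = 33 ≈ 33.00000.

E[X] = 33 = 33.00000.


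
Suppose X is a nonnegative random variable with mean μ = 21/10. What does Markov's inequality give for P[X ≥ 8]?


μ = E[X] = 21/10, a = 8.
Markov: P[X ≥ 8] ≤ μ/a = (21/10)/8 = 21/80.
Numerically: ≈ 0.26250.
(Since a = 8 > μ = 2.10000, the bound 21/80 is < 1 and informative.)

P[X ≥ 8] ≤ 21/80 ≈ 0.26250.


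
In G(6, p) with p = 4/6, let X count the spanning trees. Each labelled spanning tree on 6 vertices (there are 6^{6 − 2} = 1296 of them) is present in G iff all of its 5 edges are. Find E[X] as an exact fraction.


K_6 has 6^{6 − 2} = 1296 labelled spanning trees.
For each such spanning tree H, let X_H = 1 if all 5 edges of H are present in G. Then P[X_H = 1] = p^{5} = (2/3)^{5} = 32/243.
By linearity: E[X] = Σ_H E[X_H] = 1296 · p^{5} = 1296 · 32/243 = 512/3.
Numerically: E[X] ≈ 170.667.

E[X] = 1296 · (2/3)^{5} = 512/3 ≈ 170.667.


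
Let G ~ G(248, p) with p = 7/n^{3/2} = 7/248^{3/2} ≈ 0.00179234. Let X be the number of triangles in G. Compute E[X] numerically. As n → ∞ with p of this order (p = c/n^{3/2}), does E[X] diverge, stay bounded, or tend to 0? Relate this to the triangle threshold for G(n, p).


Number of potential triangles: C(248, 3) = 2511496.
Each occurs with probability p³ ≈ (0.00179234)³ ≈ 5.75786604e-09.
By linearity: E[X] = C(248, 3)·p³ ≈ 2511496 · 5.75786604e-09 ≈ 0.014461.
Since α = 3/2 > 1, p = c/n^{3/2} = o(1/n) is below the triangle threshold p ~ 1/n. Asymptotically E[X] ~ (c³/6)·n^{3(1−α)} = (7³/6)·n^{-1.5} → 0, so by Markov's inequality G has no triangles w.h.p.

E[X] ≈ 0.014461; in regime p = Θ(1/n^{3/2}) E[X] tends to 0 (below the triangle threshold p ~ 1/n).


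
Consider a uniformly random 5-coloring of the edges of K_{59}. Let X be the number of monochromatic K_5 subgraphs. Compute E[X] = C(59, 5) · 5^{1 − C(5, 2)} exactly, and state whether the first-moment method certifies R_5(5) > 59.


E[X] = C(59, 5) · 5^{1 − 10} = 5006386 · 5^{−9} = 5006386/1953125.
As a reduced fraction: E[X] = 5006386/1953125 ≈ 2.5633.
Is E[X] < 1? NO.
Since E[X] ≥ 1, the first-moment bound is inconclusive at n = 59; it does NOT by itself certify R_5(5) > 59.

E[X] = 5006386/1953125 ≈ 2.5633; E[X] ≥ 1; first-moment method inconclusive here.


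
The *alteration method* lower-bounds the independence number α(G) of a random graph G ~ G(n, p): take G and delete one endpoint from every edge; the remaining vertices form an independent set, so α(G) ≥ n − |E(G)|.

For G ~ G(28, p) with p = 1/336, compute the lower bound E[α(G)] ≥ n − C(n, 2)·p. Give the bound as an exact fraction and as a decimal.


E[|E(G)|] = C(28, 2)·p = 378 · (1/336) = 9/8.
E[α(G)] ≥ n − E[|E(G)|] = 28 − 9/8 = 215/8.
Numerically: ≈ 26.87500.
(This is only a lower bound; the true E[α(G)] may be larger.)

E[α(G)] ≥ 215/8 ≈ 26.87500.


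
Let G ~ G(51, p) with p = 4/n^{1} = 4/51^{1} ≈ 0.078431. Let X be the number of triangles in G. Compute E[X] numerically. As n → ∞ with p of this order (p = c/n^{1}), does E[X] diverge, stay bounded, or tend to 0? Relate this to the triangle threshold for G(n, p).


Number of potential triangles: C(51, 3) = 20825.
Each occurs with probability p³ ≈ (0.078431)³ ≈ 4.8246904e-04.
By linearity: E[X] = C(51, 3)·p³ ≈ 20825 · 4.8246904e-04 ≈ 10.04742.
Here α = 1, so p = 4/n is exactly at the triangle threshold p ~ 1/n. Asymptotically E[X] → c³/6 = 4³/6 = 32/3 ≈ 10.66667, a bounded constant. In this regime the triangle count is asymptotically Poisson(c³/6).

E[X] ≈ 10.04742; in regime p = Θ(1/n^{1}) E[X] stays bounded (at the triangle threshold p ~ 1/n).


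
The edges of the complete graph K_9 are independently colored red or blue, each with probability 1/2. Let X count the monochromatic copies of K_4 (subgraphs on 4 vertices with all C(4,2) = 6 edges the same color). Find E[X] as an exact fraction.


Let X = Σ_S X_S over the C(9, 4) = 126 subsets S of size 4, where X_S = 1 if the K_4 on S is monochromatic.
For a fixed S, the K_4 on S has C(4, 2) = 6 edges. P[all 6 edges red] = (1/2)^6, and likewise for blue, so P[monochromatic] = 2·(1/2)^6 = 2^{1 − 6} = 1/32.
By linearity of expectation: E[X] = C(9, 4) · 2^{1 − 6} = 126 · 1/32 = 63/16.
Numerically: E[X] ≈ 3.9375.

E[X] = C(9,4)·2^(1−C(4,2)) = 63/16 ≈ 3.9375.


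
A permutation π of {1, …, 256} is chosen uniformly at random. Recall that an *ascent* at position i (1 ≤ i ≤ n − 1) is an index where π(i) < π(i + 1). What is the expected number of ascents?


Write X = Σ X_I over i = 1, …, 255, with X_I the indicator of one ascent.
There are 255 indicators.
For each fixed i, the pair (π(i), π(i+1)) is a uniformly random ordered pair of distinct values from {1, …, 256}; by symmetry P[π(i) < π(i+1)] = 1/2.
By linearity: E[X] = 255 · (1/2) = (256 − 1) · (1/2) = 255/2 ≈ 127.500.

E[X] = 255/2 = 127.500.


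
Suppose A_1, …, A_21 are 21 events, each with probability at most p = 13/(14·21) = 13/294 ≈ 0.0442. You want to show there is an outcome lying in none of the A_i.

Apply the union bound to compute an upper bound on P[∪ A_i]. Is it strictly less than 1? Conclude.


Union bound: P[∪_{i=1}^{21} A_i] ≤ Σ_i P[A_i] ≤ 21·p = 21·(13/294) = 13/14.
Numerically: 13/14 ≈ 0.9286.
Is 13/14 < 1? YES.
Since P[∪ A_i] ≤ 13/14 < 1, the complement has P[∩ A_i^c] ≥ 1 − 13/14 = 1/14 > 0, so some outcome avoids every A_i.

21·p = 13/14 ≈ 0.9286; existence CERTIFIED by the union bound.


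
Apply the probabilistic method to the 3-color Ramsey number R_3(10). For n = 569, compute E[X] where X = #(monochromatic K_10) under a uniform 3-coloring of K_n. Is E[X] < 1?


E[X] = C(569, 10) · 3^{1 − 45} = 905357721286137524328 · 3^{−44} = 905357721286137524328/984770902183611232881.
As a reduced fraction: E[X] = 100595302365126391592/109418989131512359209 ≈ 0.919.
Is E[X] < 1? YES.
Since E[X] < 1, there exists a 3-coloring of K_{569} with no monochromatic K_10; hence R_3(10) > 569.

E[X] = 100595302365126391592/109418989131512359209 ≈ 0.919; E[X] < 1, so R_3(10) > 569.


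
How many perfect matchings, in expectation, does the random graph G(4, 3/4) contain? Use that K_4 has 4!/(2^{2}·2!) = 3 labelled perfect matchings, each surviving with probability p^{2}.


K_4 has 4!/(2^{2}·2!) = 3 labelled perfect matchings.
For each such perfect matching H, let X_H = 1 if all 2 edges of H are present in G. Then P[X_H = 1] = p^{2} = (3/4)^{2} = 9/16.
By linearity of expectation: E[X] = Σ_H E[X_H] = 3 · p^{2} = 3 · 9/16 = 27/16.
Numerically: E[X] ≈ 1.69.

E[X] = 3 · (3/4)^{2} = 27/16 ≈ 1.69.


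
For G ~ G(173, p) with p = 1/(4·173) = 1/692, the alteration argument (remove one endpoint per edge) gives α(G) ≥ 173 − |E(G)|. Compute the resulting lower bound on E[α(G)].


E[|E(G)|] = C(173, 2)·p = 14878 · (1/692) = 43/2.
E[α(G)] ≥ n − E[|E(G)|] = 173 − 43/2 = 303/2.
Numerically: ≈ 151.5000.
(This is only a lower bound; the true E[α(G)] may be larger.)

E[α(G)] ≥ 303/2 ≈ 151.5000.


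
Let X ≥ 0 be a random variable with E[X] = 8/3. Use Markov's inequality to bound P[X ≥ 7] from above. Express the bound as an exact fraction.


μ = E[X] = 8/3, a = 7.
Markov: P[X ≥ 7] ≤ μ/a = (8/3)/7 = 8/21.
Numerically: ≈ 0.3810.
(Since a = 7 > μ = 2.6667, the bound 8/21 is < 1 and informative.)

P[X ≥ 7] ≤ 8/21 ≈ 0.3810.


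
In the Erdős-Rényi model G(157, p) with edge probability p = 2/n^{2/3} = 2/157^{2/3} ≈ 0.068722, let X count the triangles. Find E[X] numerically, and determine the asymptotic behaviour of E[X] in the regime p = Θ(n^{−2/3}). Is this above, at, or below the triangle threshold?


Number of potential triangles: C(157, 3) = 632710.
Each occurs with probability p³ ≈ (0.068722)³ ≈ 3.2455678e-04.
By linearity: E[X] = C(157, 3)·p³ ≈ 632710 · 3.2455678e-04 ≈ 205.35032.
Since α = 2/3 < 1, p = c/n^{2/3} ≫ 1/n is above the triangle threshold p ~ 1/n. Asymptotically E[X] ~ (c³/6)·n^{3(1−α)} = (2³/6)·n^{1} → ∞; triangles are abundant w.h.p.

E[X] ≈ 205.35032; in regime p = Θ(1/n^{2/3}) E[X] diverges (above the triangle threshold p ~ 1/n).


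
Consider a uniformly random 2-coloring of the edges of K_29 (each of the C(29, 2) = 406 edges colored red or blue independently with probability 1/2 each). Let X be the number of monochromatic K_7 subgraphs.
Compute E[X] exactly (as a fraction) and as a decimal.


Let X = Σ_S X_S over the C(29, 7) = 1560780 subsets S of size 7, where X_S = 1 if the K_7 on S is monochromatic.
For a fixed S, the K_7 on S has C(7, 2) = 21 edges. P[all 21 edges red] = (1/2)^21, and likewise for blue, so P[monochromatic] = 2·(1/2)^21 = 2^{1 − 21} = 1/1048576.
By linearity: E[X] = C(29, 7) · 2^{1 − 21} = 1560780 · 1/1048576 = 390195/262144.
Numerically: E[X] ≈ 1.4885.

E[X] = C(29,7)·2^(1−C(7,2)) = 390195/262144 ≈ 1.4885.


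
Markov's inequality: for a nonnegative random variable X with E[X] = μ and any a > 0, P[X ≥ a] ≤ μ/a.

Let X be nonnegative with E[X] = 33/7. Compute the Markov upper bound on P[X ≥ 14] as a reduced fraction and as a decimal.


μ = E[X] = 33/7, a = 14.
Markov: P[X ≥ 14] ≤ μ/a = (33/7)/14 = 33/98.
Numerically: ≈ 0.337.
(Since a = 14 > μ = 4.714, the bound 33/98 is < 1 and informative.)

P[X ≥ 14] ≤ 33/98 ≈ 0.337.


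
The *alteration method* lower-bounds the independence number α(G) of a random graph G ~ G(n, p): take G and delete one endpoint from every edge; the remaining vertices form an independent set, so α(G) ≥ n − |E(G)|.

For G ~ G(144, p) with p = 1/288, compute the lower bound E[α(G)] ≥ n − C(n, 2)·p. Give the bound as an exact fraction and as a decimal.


E[|E(G)|] = C(144, 2)·p = 10296 · (1/288) = 143/4.
E[α(G)] ≥ n − E[|E(G)|] = 144 − 143/4 = 433/4.
Numerically: ≈ 108.250.
(This is only a lower bound; the true E[α(G)] may be larger.)

E[α(G)] ≥ 433/4 ≈ 108.250.


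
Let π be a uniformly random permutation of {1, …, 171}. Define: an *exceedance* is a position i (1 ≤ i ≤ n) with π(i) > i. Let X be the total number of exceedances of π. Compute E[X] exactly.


Write X = Σ_{i=1}^{171} X_i, where X_i = 1_{π(i) > i}.
For each fixed i, π(i) is uniform over {1, …, 171} (marginal of a uniform permutation), so P[π(i) > i] = (n − i)/n. Summing: Σ_{i=1}^{171} (n − i)/n = (0 + 1 + … + 170)/171 = 171(171 − 1)/(2·171) = (171 − 1)/2.
Hence E[X] = Σ_{i=1}^{171} (171 − i)/171 = 85 ≈ 85.000000.

E[X] = 85 = 85.000000.


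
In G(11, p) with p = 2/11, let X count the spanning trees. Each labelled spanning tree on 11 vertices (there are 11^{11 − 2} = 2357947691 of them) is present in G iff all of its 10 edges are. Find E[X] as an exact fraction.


K_11 has 11^{11 − 2} = 2357947691 labelled spanning trees.
For each such spanning tree H, let X_H = 1 if all 10 edges of H are present in G. Then P[X_H = 1] = p^{10} = (2/11)^{10} = 1024/25937424601.
Summing the indicators: E[X] = Σ_H E[X_H] = 2357947691 · p^{10} = 2357947691 · 1024/25937424601 = 1024/11.
Numerically: E[X] ≈ 93.1.

E[X] = 2357947691 · (2/11)^{10} = 1024/11 ≈ 93.1.


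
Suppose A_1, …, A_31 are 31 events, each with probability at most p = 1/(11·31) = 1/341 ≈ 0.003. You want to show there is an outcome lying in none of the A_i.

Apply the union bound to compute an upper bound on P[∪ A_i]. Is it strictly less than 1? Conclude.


Union bound: P[∪_{i=1}^{31} A_i] ≤ Σ_i P[A_i] ≤ 31·p = 31·(1/341) = 1/11.
Numerically: 1/11 ≈ 0.091.
Is 1/11 < 1? YES.
Since P[∪ A_i] ≤ 1/11 < 1, the complement has P[∩ A_i^c] ≥ 1 − 1/11 = 10/11 > 0, so some outcome avoids every A_i.

31·p = 1/11 ≈ 0.091; existence CERTIFIED by the union bound.


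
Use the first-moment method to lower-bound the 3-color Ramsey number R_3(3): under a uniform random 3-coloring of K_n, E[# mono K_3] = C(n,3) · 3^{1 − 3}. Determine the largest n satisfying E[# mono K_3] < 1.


We need C(n, 3) · 3^{1 − 3} < 1, i.e. C(n, 3) < 3^{3 − 1} = 9.
Check values of n near the boundary:
  n = 3: C(3, 3) = 1; 1 < 9? YES
  n = 4: C(4, 3) = 4; 4 < 9? YES
  n = 5: C(5, 3) = 10; 10 < 9? NO
The largest n with C(n, 3) < 9 is n = 4 (where E[X] = 4/9 ≈ 0.44444). Hence R_3(3) > 4, i.e. R_3(3) ≥ 5.

Largest n = 4; hence R_3(3) > 4.


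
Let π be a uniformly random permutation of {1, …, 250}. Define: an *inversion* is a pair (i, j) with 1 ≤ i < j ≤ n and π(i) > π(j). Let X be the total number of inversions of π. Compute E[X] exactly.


Write X = Σ X_I over the C(250, 2) = 31125 pairs i < j, with X_I the indicator of one inversion.
There are 31125 indicators.
For each fixed pair i < j, the values π(i) and π(j) are two distinct elements of {1, …, 250} in uniformly random order; by symmetry P[π(i) > π(j)] = 1/2.
By linearity: E[X] = 31125 · (1/2) = C(250, 2) · (1/2) = 31125/2 = 31125/2 ≈ 15562.5000.

E[X] = 31125/2 = 15562.5000.


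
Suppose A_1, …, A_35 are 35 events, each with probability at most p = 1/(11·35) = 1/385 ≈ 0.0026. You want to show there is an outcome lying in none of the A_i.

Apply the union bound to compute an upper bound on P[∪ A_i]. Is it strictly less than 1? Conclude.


Union bound: P[∪_{i=1}^{35} A_i] ≤ Σ_i P[A_i] ≤ 35·p = 35·(1/385) = 1/11.
Numerically: 1/11 ≈ 0.0909.
Is 1/11 < 1? YES.
Since P[∪ A_i] ≤ 1/11 < 1, the complement has P[∩ A_i^c] ≥ 1 − 1/11 = 10/11 > 0, so some outcome avoids every A_i.

35·p = 1/11 ≈ 0.0909; existence CERTIFIED by the union bound.


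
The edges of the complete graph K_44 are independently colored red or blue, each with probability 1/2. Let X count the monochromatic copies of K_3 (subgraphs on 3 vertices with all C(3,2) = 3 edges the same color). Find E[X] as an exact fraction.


Let X = Σ_S X_S over the C(44, 3) = 13244 subsets S of size 3, where X_S = 1 if the K_3 on S is monochromatic.
For a fixed S, the K_3 on S has C(3, 2) = 3 edges. P[all 3 edges red] = (1/2)^3, and likewise for blue, so P[monochromatic] = 2·(1/2)^3 = 2^{1 − 3} = 1/4.
Summing: E[X] = C(44, 3) · 2^{1 − 3} = 13244 · 1/4 = 3311.
Numerically: E[X] ≈ 3311.000.

E[X] = C(44,3)·2^(1−C(3,2)) = 3311 ≈ 3311.000.


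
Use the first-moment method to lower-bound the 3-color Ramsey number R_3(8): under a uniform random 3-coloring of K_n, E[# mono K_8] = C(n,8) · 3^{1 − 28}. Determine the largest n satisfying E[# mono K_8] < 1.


We need C(n, 8) · 3^{1 − 28} < 1, i.e. C(n, 8) < 3^{28 − 1} = 7625597484987.
Check values of n near the boundary:
  n = 155: C(155, 8) = 6876747915675; 6876747915675 < 7625597484987? YES
  n = 156: C(156, 8) = 7248464019225; 7248464019225 < 7625597484987? YES
  n = 157: C(157, 8) = 7637643295425; 7637643295425 < 7625597484987? NO
The largest n with C(n, 8) < 7625597484987 is n = 156 (where E[X] = 805384891025/847288609443 ≈ 0.9505). Hence R_3(8) > 156, i.e. R_3(8) ≥ 157.

Largest n = 156; hence R_3(8) > 156.
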